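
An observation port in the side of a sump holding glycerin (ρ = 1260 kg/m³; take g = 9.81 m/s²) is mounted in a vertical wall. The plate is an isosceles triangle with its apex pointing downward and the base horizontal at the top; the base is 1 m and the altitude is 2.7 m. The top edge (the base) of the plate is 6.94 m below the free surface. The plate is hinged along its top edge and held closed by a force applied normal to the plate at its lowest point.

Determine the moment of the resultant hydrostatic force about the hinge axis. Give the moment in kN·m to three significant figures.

γ = ρg = 1260 × 9.81 / 1000 = 12.3606 kN/m³.
With the apex down, the centroid sits h/3 = 2.7/3 = 0.9 m below the base (the top edge), so the centroid depth is h_c = 6.94 + 0.9 = 7.84 m.
A = ½ × 1 × 2.7 = 1.35 m².
Resultant F = γ·h_c·A = 12.3606 × 7.84 × 1.35 = 130.825 kN.
I_c = b·h³/36 = 1 × 2.7³/36 = 0.54675 m⁴.
Centre of pressure: y_p = y_c + I_c/(y_c·A) = 7.84 + 0.54675/(7.84 × 1.35) = 7.84 + 0.0516582 = 7.89166 m along the plane.
The resultant acts 0.9 + 0.0516582 = 0.951658 m (along the plate) below the hinge at the top edge, so the moment about the hinge is M = F × 0.951658 = 130.825 × 0.951658 = 124.501 kN·m.

M ≈ 125 kN·m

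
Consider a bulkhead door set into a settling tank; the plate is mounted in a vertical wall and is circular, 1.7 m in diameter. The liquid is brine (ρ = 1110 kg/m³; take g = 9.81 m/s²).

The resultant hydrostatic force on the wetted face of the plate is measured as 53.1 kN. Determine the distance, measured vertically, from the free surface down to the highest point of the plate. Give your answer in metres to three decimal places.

γ = ρg = 1110 × 9.81 / 1000 = 10.8891 kN/m³.
A = π(0.85)² = 2.2698 m².
From F = γ·h_c·A, the centroid depth is h_c = 53.1/(10.8891 × 2.2698) = 2.1484 m.
The centroid is at the centre, 0.85 m below the top of the plate, so the highest point sits at h_top = 2.1484 − 0.85 = 1.2984 m below the surface.

d_top ≈ 1.298 m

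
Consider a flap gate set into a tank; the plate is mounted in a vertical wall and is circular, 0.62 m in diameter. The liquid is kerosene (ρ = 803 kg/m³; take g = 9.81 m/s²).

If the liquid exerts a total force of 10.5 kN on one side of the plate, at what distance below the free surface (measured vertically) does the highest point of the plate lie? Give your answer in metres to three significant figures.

d_top ≈ 4.11 m

γ = ρg = 803 × 9.81 / 1000 = 7.87743 kN/m³.
A = π(0.31)² = 0.301907 m².
From F = γ·h_c·A, the centroid depth is h_c = 10.5/(7.87743 × 0.301907) = 4.41501 m.
The centroid is at the centre, 0.31 m below the top of the plate, so the highest point sits at h_top = 4.41501 − 0.31 = 4.10501 m below the surface.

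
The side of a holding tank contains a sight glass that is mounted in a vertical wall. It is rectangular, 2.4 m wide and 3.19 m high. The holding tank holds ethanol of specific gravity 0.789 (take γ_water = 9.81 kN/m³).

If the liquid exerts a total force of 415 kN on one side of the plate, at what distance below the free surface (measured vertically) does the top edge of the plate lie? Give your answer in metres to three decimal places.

d_top ≈ 5.408 m

γ = 0.789 × 9.81 = 7.74009 kN/m³.
A = 2.4 × 3.19 = 7.656 m².
From F = γ·h_c·A, the centroid depth is h_c = 415/(7.74009 × 7.656) = 7.00326 m.
The centroid lies 3.19/2 = 1.595 m below the top edge, so the top edge sits at h_top = 7.00326 − 1.595 = 5.40826 m below the surface.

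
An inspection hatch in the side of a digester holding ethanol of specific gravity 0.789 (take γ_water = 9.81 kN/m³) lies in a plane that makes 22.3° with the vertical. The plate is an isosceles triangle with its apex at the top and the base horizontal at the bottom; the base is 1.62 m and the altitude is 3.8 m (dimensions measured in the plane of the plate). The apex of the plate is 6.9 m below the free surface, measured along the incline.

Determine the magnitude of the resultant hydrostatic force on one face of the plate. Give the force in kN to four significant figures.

γ = 0.789 × 9.81 = 7.74009 kN/m³.
The plate makes 22.3° with the vertical, i.e. θ = 90° − 22.3° = 67.7° to the horizontal. Measuring y along the incline from the free-surface line, vertical depth h = y·sinθ with sinθ = 0.925210.
With the apex up, the centroid sits 2h/3 = 2 × 3.8/3 = 2.53333 m below the apex, so y_c = 6.9 + 2.53333 = 9.43333 m and h_c = 9.43333 × 0.925210 = 8.72781 m.
A = ½ × 1.62 × 3.8 = 3.078 m².
Resultant F = γ·h_c·A = 7.74009 × 8.72781 × 3.078 = 207.931 kN.

F ≈ 207.9 kN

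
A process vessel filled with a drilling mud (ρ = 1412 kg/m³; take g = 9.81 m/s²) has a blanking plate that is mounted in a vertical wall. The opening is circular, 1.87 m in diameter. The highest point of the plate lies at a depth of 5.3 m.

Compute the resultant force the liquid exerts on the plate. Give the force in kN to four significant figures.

γ = ρg = 1412 × 9.81 / 1000 = 13.85172 kN/m³.
The centroid is at the centre, 0.935 m below the top of the plate, so the centroid depth is h_c = 5.3 + 0.935 = 6.235 m.
A = π(0.935)² = 2.74646 m².
Resultant F = γ·h_c·A = 13.85172 × 6.235 × 2.74646 = 237.199 kN.

F ≈ 237.2 kN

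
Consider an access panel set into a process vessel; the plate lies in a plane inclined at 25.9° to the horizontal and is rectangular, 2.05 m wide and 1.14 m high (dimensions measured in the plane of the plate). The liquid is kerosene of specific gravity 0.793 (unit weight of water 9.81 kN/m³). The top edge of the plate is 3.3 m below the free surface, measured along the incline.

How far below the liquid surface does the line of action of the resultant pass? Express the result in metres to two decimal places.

h_p = 1.70 m

γ = 0.793 × 9.81 = 7.77933 kN/m³.
Let θ = 25.9° be the plate's angle to the horizontal; measure y along the incline from where the plane meets the free surface. Vertical depth h = y·sinθ with sinθ = 0.436802.
The centroid lies 1.14/2 = 0.57 m below the top edge, so y_c = 3.3 + 0.57 = 3.87 m and h_c = 3.87 × 0.436802 = 1.69042 m.
A = 2.05 × 1.14 = 2.337 m².
Resultant F = γ·h_c·A = 7.77933 × 1.69042 × 2.337 = 30.7323 kN.
I_c = b·h³/12 = 2.05 × 1.14³/12 = 0.253097 m⁴.
Centre of pressure: y_p = y_c + I_c/(y_c·A) = 3.87 + 0.253097/(3.87 × 2.337) = 3.87 + 0.0279845 = 3.89798 m along the plane.
Vertically, h_p = y_p·sinθ = 3.89798 × 0.436802 = 1.70265 m.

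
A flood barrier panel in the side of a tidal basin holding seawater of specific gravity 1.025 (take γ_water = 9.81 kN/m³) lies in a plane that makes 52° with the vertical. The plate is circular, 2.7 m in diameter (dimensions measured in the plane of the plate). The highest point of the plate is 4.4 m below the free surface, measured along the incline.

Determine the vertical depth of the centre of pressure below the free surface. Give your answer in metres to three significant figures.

γ = 1.025 × 9.81 = 10.05525 kN/m³.
The plate makes 52° with the vertical, i.e. θ = 90° − 52° = 38° to the horizontal. Measuring y along the incline from the free-surface line, vertical depth h = y·sinθ with sinθ = 0.615661.
The centroid is at the centre, 1.35 m below the top of the plate, so y_c = 4.4 + 1.35 = 5.75 m and h_c = 5.75 × 0.615661 = 3.54005 m.
A = π(1.35)² = 5.72555 m².
Resultant F = γ·h_c·A = 10.05525 × 3.54005 × 5.72555 = 203.807 kN.
I_c = πr⁴/4 = π × 1.35⁴/4 = 2.6087 m⁴.
Centre of pressure: y_p = y_c + I_c/(y_c·A) = 5.75 + 2.6087/(5.75 × 5.72555) = 5.75 + 0.079239 = 5.82924 m along the plane.
Vertically, h_p = y_p·sinθ = 5.82924 × 0.615661 = 3.58884 m.

h_p = 3.59 m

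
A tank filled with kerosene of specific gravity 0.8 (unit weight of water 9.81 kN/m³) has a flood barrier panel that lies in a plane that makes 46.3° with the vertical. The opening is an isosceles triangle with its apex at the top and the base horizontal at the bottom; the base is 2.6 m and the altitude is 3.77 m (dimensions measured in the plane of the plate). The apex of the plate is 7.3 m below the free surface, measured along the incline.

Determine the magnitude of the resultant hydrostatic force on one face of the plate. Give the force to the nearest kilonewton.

F ≈ 261 kN

γ = 0.8 × 9.81 = 7.848 kN/m³.
The plate makes 46.3° with the vertical, i.e. θ = 90° − 46.3° = 43.7° to the horizontal. Measuring y along the incline from the free-surface line, vertical depth h = y·sinθ with sinθ = 0.690882.
With the apex up, the centroid sits 2h/3 = 2 × 3.77/3 = 2.51333 m below the apex, so y_c = 7.3 + 2.51333 = 9.81333 m and h_c = 9.81333 × 0.690882 = 6.77985 m.
A = ½ × 2.6 × 3.77 = 4.901 m².
Resultant F = γ·h_c·A = 7.848 × 6.77985 × 4.901 = 260.774 kN.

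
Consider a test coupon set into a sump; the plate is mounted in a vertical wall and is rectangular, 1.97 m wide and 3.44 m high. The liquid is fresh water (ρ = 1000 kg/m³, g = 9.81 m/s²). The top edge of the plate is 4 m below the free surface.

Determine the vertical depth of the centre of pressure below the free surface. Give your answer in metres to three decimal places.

h_p = 5.892 m

γ = ρg = 1000 × 9.81 = 9810 N/m³ = 9.81 kN/m³.
The centroid lies 3.44/2 = 1.72 m below the top edge, so the centroid depth is h_c = 4 + 1.72 = 5.72 m.
A = 1.97 × 3.44 = 6.7768 m².
Resultant F = γ·h_c·A = 9.81 × 5.72 × 6.7768 = 380.268 kN.
I_c = b·h³/12 = 1.97 × 3.44³/12 = 6.68283 m⁴.
Centre of pressure: y_p = y_c + I_c/(y_c·A) = 5.72 + 6.68283/(5.72 × 6.7768) = 5.72 + 0.172401 = 5.8924 m along the plane.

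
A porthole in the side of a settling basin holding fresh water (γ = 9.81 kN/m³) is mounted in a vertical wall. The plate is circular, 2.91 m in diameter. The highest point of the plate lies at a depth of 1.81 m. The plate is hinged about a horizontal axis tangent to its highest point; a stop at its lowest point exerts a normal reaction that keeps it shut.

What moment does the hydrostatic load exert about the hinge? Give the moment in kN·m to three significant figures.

γ = 9.81 kN/m³.
The centroid is at the centre, 1.455 m below the top of the plate, so the centroid depth is h_c = 1.81 + 1.455 = 3.265 m.
A = π(1.455)² = 6.65083 m².
Resultant F = γ·h_c·A = 9.81 × 3.265 × 6.65083 = 213.024 kN.
I_c = πr⁴/4 = π × 1.455⁴/4 = 3.51999 m⁴.
Centre of pressure: y_p = y_c + I_c/(y_c·A) = 3.265 + 3.51999/(3.265 × 6.65083) = 3.265 + 0.1621 = 3.4271 m along the plane.
The resultant acts 1.455 + 0.1621 = 1.6171 m (along the plate) below the hinge at the top edge, so the moment about the hinge is M = F × 1.6171 = 213.024 × 1.6171 = 344.481 kN·m.

M ≈ 344 kN·m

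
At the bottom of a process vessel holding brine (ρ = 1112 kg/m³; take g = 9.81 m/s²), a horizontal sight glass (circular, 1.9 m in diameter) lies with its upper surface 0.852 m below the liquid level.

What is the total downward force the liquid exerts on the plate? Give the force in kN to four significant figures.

F ≈ 26.35 kN

γ = ρg = 1112 × 9.81 / 1000 = 10.90872 kN/m³.
The plate is horizontal, so pressure is uniform at p = γ·h = 10.90872 × 0.852 = 9.29423 kN/m².
A = π(0.95)² = 2.83529 m².
F = p·A = 9.29423 × 2.83529 = 26.3518 kN.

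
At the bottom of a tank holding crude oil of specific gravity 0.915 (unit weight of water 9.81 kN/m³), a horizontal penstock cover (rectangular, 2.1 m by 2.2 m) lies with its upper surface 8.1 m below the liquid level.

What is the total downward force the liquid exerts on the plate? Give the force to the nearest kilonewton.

γ = 0.915 × 9.81 = 8.97615 kN/m³.
The plate is horizontal, so pressure is uniform at p = γ·h = 8.97615 × 8.1 = 72.7068 kN/m².
A = 2.1 × 2.2 = 4.62 m².
F = p·A = 72.7068 × 4.62 = 335.905 kN.

F ≈ 336 kN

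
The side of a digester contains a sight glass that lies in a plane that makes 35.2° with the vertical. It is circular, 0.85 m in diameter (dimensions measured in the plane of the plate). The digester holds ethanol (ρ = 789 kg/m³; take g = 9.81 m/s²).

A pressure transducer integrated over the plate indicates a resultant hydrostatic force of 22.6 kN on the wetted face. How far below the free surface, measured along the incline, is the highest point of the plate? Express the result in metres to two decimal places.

y_top ≈ 5.87 m

γ = ρg = 789 × 9.81 / 1000 = 7.74009 kN/m³.
A = π(0.425)² = 0.56745 m².
From F = γ·h_c·A, the centroid depth is h_c = 22.6/(7.74009 × 0.56745) = 5.14559 m.
The plate makes 35.2° with the vertical, i.e. θ = 90° − 35.2° = 54.8° to the horizontal. Measuring y along the incline from the free-surface line, vertical depth h = y·sinθ with sinθ = 0.817145.
Along the incline, y_c = h_c/sinθ = 5.14559/0.817145 = 6.29703 m.
The centroid is at the centre, 0.425 m below the top of the plate, so the highest point sits at y_top = 6.29703 − 0.425 = 5.87203 m along the incline.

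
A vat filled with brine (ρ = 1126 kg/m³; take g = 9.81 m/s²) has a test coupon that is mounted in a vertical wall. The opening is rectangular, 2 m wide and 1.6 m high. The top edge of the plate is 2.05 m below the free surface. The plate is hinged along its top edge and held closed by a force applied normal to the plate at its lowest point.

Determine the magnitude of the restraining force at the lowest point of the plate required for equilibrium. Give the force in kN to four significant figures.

γ = ρg = 1126 × 9.81 / 1000 = 11.04606 kN/m³.
The centroid lies 1.6/2 = 0.8 m below the top edge, so the centroid depth is h_c = 2.05 + 0.8 = 2.85 m.
A = 2 × 1.6 = 3.2 m².
Resultant F = γ·h_c·A = 11.04606 × 2.85 × 3.2 = 100.74 kN.
I_c = b·h³/12 = 2 × 1.6³/12 = 0.682667 m⁴.
Centre of pressure: y_p = y_c + I_c/(y_c·A) = 2.85 + 0.682667/(2.85 × 3.2) = 2.85 + 0.0748538 = 2.92485 m along the plane.
The resultant acts 0.8 + 0.0748538 = 0.874854 m (along the plate) below the hinge at the top edge, so the moment about the hinge is M = F × 0.874854 = 100.74 × 0.874854 = 88.1328 kN·m.
A normal force at the bottom, 1.6 m from the hinge, must supply this moment: P = 88.1328/1.6 = 55.083 kN.

P ≈ 55.08 kN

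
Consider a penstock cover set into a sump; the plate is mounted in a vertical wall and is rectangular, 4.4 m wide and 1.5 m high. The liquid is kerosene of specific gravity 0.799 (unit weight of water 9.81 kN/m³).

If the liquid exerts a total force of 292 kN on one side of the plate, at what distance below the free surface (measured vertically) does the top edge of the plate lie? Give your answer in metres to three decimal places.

γ = 0.799 × 9.81 = 7.83819 kN/m³.
A = 4.4 × 1.5 = 6.6 m².
From F = γ·h_c·A, the centroid depth is h_c = 292/(7.83819 × 6.6) = 5.64447 m.
The centroid lies 1.5/2 = 0.75 m below the top edge, so the top edge sits at h_top = 5.64447 − 0.75 = 4.89447 m below the surface.

d_top ≈ 4.894 m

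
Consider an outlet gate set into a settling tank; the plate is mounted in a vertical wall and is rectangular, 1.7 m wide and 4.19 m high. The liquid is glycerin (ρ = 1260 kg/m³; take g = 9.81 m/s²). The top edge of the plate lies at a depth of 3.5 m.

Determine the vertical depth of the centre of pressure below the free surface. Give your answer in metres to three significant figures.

h_p = 5.86 m

γ = ρg = 1260 × 9.81 / 1000 = 12.3606 kN/m³.
The centroid lies 4.19/2 = 2.095 m below the top edge, so the centroid depth is h_c = 3.5 + 2.095 = 5.595 m.
A = 1.7 × 4.19 = 7.123 m².
Resultant F = γ·h_c·A = 12.3606 × 5.595 × 7.123 = 492.609 kN.
I_c = b·h³/12 = 1.7 × 4.19³/12 = 10.421 m⁴.
Centre of pressure: y_p = y_c + I_c/(y_c·A) = 5.595 + 10.421/(5.595 × 7.123) = 5.595 + 0.261485 = 5.85649 m along the plane.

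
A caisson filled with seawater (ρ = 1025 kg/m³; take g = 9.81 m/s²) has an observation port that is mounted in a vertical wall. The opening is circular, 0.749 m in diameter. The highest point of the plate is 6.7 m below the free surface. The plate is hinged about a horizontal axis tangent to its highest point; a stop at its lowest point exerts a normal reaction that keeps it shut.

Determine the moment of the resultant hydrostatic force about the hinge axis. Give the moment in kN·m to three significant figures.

γ = ρg = 1025 × 9.81 / 1000 = 10.05525 kN/m³.
The centroid is at the centre, 0.3745 m below the top of the plate, so the centroid depth is h_c = 6.7 + 0.3745 = 7.0745 m.
A = π(0.3745)² = 0.440609 m².
Resultant F = γ·h_c·A = 10.05525 × 7.0745 × 0.440609 = 31.3431 kN.
I_c = πr⁴/4 = π × 0.3745⁴/4 = 0.0154489 m⁴.
Centre of pressure: y_p = y_c + I_c/(y_c·A) = 7.0745 + 0.0154489/(7.0745 × 0.440609) = 7.0745 + 0.0049562 = 7.07946 m along the plane.
The resultant acts 0.3745 + 0.0049562 = 0.379456 m (along the plate) below the hinge at the top edge, so the moment about the hinge is M = F × 0.379456 = 31.3431 × 0.379456 = 11.8933 kN·m.

M ≈ 11.9 kN·m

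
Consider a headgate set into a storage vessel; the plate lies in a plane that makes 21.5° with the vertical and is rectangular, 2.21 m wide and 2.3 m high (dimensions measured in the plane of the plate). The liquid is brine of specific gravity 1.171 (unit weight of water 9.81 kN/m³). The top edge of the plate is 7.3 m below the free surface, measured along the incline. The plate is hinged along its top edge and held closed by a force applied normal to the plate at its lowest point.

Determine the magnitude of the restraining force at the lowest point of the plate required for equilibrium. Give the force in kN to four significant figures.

γ = 1.171 × 9.81 = 11.48751 kN/m³.
The plate makes 21.5° with the vertical, i.e. θ = 90° − 21.5° = 68.5° to the horizontal. Measuring y along the incline from the free-surface line, vertical depth h = y·sinθ with sinθ = 0.930418.
The centroid lies 2.3/2 = 1.15 m below the top edge, so y_c = 7.3 + 1.15 = 8.45 m and h_c = 8.45 × 0.930418 = 7.86203 m.
A = 2.21 × 2.3 = 5.083 m².
Resultant F = γ·h_c·A = 11.48751 × 7.86203 × 5.083 = 459.072 kN.
I_c = b·h³/12 = 2.21 × 2.3³/12 = 2.24076 m⁴.
Centre of pressure: y_p = y_c + I_c/(y_c·A) = 8.45 + 2.24076/(8.45 × 5.083) = 8.45 + 0.0521697 = 8.50217 m along the plane.
The resultant acts 1.15 + 0.0521697 = 1.20217 m (along the plate) below the hinge at the top edge, so the moment about the hinge is M = F × 1.20217 = 459.072 × 1.20217 = 551.883 kN·m.
A normal force at the bottom, 2.3 m from the hinge, must supply this moment: P = 551.883/2.3 = 239.949 kN.

P ≈ 239.9 kN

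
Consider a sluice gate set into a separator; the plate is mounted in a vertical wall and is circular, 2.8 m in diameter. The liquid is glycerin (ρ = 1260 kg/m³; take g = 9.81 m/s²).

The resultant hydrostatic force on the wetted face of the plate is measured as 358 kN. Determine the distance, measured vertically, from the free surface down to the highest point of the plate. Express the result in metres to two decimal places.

d_top ≈ 3.30 m

γ = ρg = 1260 × 9.81 / 1000 = 12.3606 kN/m³.
A = π(1.4)² = 6.15752 m².
From F = γ·h_c·A, the centroid depth is h_c = 358/(12.3606 × 6.15752) = 4.70368 m.
The centroid is at the centre, 1.4 m below the top of the plate, so the highest point sits at h_top = 4.70368 − 1.4 = 3.30368 m below the surface.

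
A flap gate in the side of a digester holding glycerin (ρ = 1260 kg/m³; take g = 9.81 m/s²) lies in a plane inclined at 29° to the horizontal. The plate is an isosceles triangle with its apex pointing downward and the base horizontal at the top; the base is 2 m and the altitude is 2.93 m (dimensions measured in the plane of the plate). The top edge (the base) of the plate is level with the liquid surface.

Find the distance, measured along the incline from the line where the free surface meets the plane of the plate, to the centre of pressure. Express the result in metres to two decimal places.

y_p = 1.47 m

γ = ρg = 1260 × 9.81 / 1000 = 12.3606 kN/m³.
Let θ = 29° be the plate's angle to the horizontal; measure y along the incline from where the plane meets the free surface. Vertical depth h = y·sinθ with sinθ = 0.484810.
With the apex down, the centroid sits h/3 = 2.93/3 = 0.976667 m below the base (the top edge), so y_c = 0.976667 m and h_c = 0.976667 × 0.484810 = 0.473498 m.
A = ½ × 2 × 2.93 = 2.93 m².
Resultant F = γ·h_c·A = 12.3606 × 0.473498 × 2.93 = 17.1485 kN.
I_c = b·h³/36 = 2 × 2.93³/36 = 1.39743 m⁴.
Centre of pressure: y_p = y_c + I_c/(y_c·A) = 0.976667 + 1.39743/(0.976667 × 2.93) = 0.976667 + 0.488333 = 1.465 m along the plane.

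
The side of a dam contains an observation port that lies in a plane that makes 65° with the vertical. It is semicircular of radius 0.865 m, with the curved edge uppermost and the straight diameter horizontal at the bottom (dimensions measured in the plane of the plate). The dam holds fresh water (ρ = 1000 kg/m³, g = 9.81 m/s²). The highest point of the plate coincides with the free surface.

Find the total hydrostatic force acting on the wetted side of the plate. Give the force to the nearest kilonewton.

F ≈ 2 kN

γ = ρg = 1000 × 9.81 = 9810 N/m³ = 9.81 kN/m³.
The plate makes 65° with the vertical, i.e. θ = 90° − 65° = 25° to the horizontal. Measuring y along the incline from the free-surface line, vertical depth h = y·sinθ with sinθ = 0.422618.
The centroid lies 4r/(3π) = 0.367117 m above the diameter, so r − 4r/(3π) = 0.865 − 0.367117 = 0.497883 m below the topmost point, so y_c = 0.497883 m and h_c = 0.497883 × 0.422618 = 0.210414 m.
A = πr²/2 = π × 0.865²/2 = 1.17531 m².
Resultant F = γ·h_c·A = 9.81 × 0.210414 × 1.17531 = 2.42603 kN.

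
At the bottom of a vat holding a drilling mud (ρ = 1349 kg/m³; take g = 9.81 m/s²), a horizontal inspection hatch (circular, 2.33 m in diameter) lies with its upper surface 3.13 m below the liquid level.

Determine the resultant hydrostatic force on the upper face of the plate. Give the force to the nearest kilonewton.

F ≈ 177 kN

γ = ρg = 1349 × 9.81 / 1000 = 13.23369 kN/m³.
The plate is horizontal, so pressure is uniform at p = γ·h = 13.23369 × 3.13 = 41.4214 kN/m².
A = π(1.165)² = 4.26385 m².
F = p·A = 41.4214 × 4.26385 = 176.615 kN.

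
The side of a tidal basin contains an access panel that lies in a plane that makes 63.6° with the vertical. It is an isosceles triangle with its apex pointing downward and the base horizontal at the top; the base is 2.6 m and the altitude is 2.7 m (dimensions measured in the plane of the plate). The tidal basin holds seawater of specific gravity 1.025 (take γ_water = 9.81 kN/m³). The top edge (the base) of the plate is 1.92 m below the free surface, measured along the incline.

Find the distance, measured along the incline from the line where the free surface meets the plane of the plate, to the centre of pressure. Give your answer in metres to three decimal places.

γ = 1.025 × 9.81 = 10.05525 kN/m³.
The plate makes 63.6° with the vertical, i.e. θ = 90° − 63.6° = 26.4° to the horizontal. Measuring y along the incline from the free-surface line, vertical depth h = y·sinθ with sinθ = 0.444635.
With the apex down, the centroid sits h/3 = 2.7/3 = 0.9 m below the base (the top edge), so y_c = 1.92 + 0.9 = 2.82 m and h_c = 2.82 × 0.444635 = 1.25387 m.
A = ½ × 2.6 × 2.7 = 3.51 m².
Resultant F = γ·h_c·A = 10.05525 × 1.25387 × 3.51 = 44.254 kN.
I_c = b·h³/36 = 2.6 × 2.7³/36 = 1.42155 m⁴.
Centre of pressure: y_p = y_c + I_c/(y_c·A) = 2.82 + 1.42155/(2.82 × 3.51) = 2.82 + 0.143617 = 2.96362 m along the plane.

y_p = 2.964 m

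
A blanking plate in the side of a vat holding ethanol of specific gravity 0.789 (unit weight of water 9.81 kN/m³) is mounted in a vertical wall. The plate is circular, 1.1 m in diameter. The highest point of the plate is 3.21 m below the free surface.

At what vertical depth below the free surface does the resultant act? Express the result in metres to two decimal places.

h_p = 3.78 m

γ = 0.789 × 9.81 = 7.74009 kN/m³.
The centroid is at the centre, 0.55 m below the top of the plate, so the centroid depth is h_c = 3.21 + 0.55 = 3.76 m.
A = π(0.55)² = 0.950332 m².
Resultant F = γ·h_c·A = 7.74009 × 3.76 × 0.950332 = 27.6573 kN.
I_c = πr⁴/4 = π × 0.55⁴/4 = 0.0718688 m⁴.
Centre of pressure: y_p = y_c + I_c/(y_c·A) = 3.76 + 0.0718688/(3.76 × 0.950332) = 3.76 + 0.020113 = 3.78011 m along the plane.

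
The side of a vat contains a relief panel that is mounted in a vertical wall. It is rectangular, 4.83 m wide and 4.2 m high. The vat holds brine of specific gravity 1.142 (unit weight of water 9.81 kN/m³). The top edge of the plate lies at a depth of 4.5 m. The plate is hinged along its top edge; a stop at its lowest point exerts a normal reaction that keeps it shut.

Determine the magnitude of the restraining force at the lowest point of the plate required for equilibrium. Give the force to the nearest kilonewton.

γ = 1.142 × 9.81 = 11.20302 kN/m³.
The centroid lies 4.2/2 = 2.1 m below the top edge, so the centroid depth is h_c = 4.5 + 2.1 = 6.6 m.
A = 4.83 × 4.2 = 20.286 m².
Resultant F = γ·h_c·A = 11.20302 × 6.6 × 20.286 = 1499.95 kN.
I_c = b·h³/12 = 4.83 × 4.2³/12 = 29.8204 m⁴.
Centre of pressure: y_p = y_c + I_c/(y_c·A) = 6.6 + 29.8204/(6.6 × 20.286) = 6.6 + 0.222727 = 6.82273 m along the plane.
The resultant acts 2.1 + 0.222727 = 2.32273 m (along the plate) below the hinge at the top edge, so the moment about the hinge is M = F × 2.32273 = 1499.95 × 2.32273 = 3483.98 kN·m.
A normal force at the bottom, 4.2 m from the hinge, must supply this moment: P = 3483.98/4.2 = 829.519 kN.

P ≈ 830 kN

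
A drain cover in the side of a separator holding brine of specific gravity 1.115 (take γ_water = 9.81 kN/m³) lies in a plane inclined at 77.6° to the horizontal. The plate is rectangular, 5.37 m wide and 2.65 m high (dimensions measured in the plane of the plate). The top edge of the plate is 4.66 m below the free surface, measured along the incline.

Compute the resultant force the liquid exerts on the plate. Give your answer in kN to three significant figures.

γ = 1.115 × 9.81 = 10.93815 kN/m³.
Let θ = 77.6° be the plate's angle to the horizontal; measure y along the incline from where the plane meets the free surface. Vertical depth h = y·sinθ with sinθ = 0.976672.
The centroid lies 2.65/2 = 1.325 m below the top edge, so y_c = 4.66 + 1.325 = 5.985 m and h_c = 5.985 × 0.976672 = 5.84538 m.
A = 5.37 × 2.65 = 14.2305 m².
Resultant F = γ·h_c·A = 10.93815 × 5.84538 × 14.2305 = 909.865 kN.

F ≈ 910 kN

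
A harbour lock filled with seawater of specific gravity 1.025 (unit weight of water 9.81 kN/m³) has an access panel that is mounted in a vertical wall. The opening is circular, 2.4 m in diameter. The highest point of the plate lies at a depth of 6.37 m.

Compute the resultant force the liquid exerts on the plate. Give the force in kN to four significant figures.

γ = 1.025 × 9.81 = 10.05525 kN/m³.
The centroid is at the centre, 1.2 m below the top of the plate, so the centroid depth is h_c = 6.37 + 1.2 = 7.57 m.
A = π(1.2)² = 4.52389 m².
Resultant F = γ·h_c·A = 10.05525 × 7.57 × 4.52389 = 344.351 kN.

F ≈ 344.4 kN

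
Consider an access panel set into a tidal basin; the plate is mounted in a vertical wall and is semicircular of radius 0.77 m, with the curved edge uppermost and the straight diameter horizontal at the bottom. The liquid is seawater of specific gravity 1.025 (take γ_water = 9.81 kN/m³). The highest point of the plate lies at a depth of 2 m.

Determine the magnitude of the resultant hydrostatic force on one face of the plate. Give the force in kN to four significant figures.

γ = 1.025 × 9.81 = 10.05525 kN/m³.
The centroid lies 4r/(3π) = 0.326798 m above the diameter, so r − 4r/(3π) = 0.77 − 0.326798 = 0.443202 m below the topmost point, so the centroid depth is h_c = 2 + 0.443202 = 2.4432 m.
A = πr²/2 = π × 0.77²/2 = 0.931325 m².
Resultant F = γ·h_c·A = 10.05525 × 2.4432 × 0.931325 = 22.8798 kN.

F ≈ 22.88 kN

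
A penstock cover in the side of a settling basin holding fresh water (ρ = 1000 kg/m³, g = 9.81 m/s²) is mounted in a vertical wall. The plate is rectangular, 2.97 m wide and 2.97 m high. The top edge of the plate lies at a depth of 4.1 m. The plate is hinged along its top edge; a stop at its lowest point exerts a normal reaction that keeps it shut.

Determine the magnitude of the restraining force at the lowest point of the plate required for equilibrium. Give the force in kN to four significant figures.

P ≈ 263.1 kN

γ = ρg = 1000 × 9.81 = 9810 N/m³ = 9.81 kN/m³.
The centroid lies 2.97/2 = 1.485 m below the top edge, so the centroid depth is h_c = 4.1 + 1.485 = 5.585 m.
A = 2.97 × 2.97 = 8.8209 m².
Resultant F = γ·h_c·A = 9.81 × 5.585 × 8.8209 = 483.287 kN.
I_c = b·h³/12 = 2.97 × 2.97³/12 = 6.48402 m⁴.
Centre of pressure: y_p = y_c + I_c/(y_c·A) = 5.585 + 6.48402/(5.585 × 8.8209) = 5.585 + 0.131616 = 5.71662 m along the plane.
The resultant acts 1.485 + 0.131616 = 1.61662 m (along the plate) below the hinge at the top edge, so the moment about the hinge is M = F × 1.61662 = 483.287 × 1.61662 = 781.291 kN·m.
A normal force at the bottom, 2.97 m from the hinge, must supply this moment: P = 781.291/2.97 = 263.061 kN.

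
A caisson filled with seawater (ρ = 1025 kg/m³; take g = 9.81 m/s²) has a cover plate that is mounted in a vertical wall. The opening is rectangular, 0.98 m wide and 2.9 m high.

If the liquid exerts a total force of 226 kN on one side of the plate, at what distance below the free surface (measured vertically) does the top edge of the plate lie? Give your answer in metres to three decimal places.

γ = ρg = 1025 × 9.81 / 1000 = 10.05525 kN/m³.
A = 0.98 × 2.9 = 2.842 m².
From F = γ·h_c·A, the centroid depth is h_c = 226/(10.05525 × 2.842) = 7.90845 m.
The centroid lies 2.9/2 = 1.45 m below the top edge, so the top edge sits at h_top = 7.90845 − 1.45 = 6.45845 m below the surface.

d_top ≈ 6.458 m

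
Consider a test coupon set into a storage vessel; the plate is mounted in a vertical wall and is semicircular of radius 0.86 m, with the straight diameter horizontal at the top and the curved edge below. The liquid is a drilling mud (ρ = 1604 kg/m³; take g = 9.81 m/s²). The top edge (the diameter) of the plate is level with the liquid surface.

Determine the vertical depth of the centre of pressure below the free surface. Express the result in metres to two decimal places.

γ = ρg = 1604 × 9.81 / 1000 = 15.73524 kN/m³.
The centroid of a semicircle lies 4r/(3π) = 0.364995 m from the diameter, here below the top edge, so the centroid depth is h_c = 0.364995 m.
A = πr²/2 = π × 0.86²/2 = 1.16176 m².
Resultant F = γ·h_c·A = 15.73524 × 0.364995 × 1.16176 = 6.67232 kN.
I_c = (π/8 − 8/(9π))·r⁴ = 0.109757 × 0.86⁴ = 0.060038 m⁴.
Centre of pressure: y_p = y_c + I_c/(y_c·A) = 0.364995 + 0.060038/(0.364995 × 1.16176) = 0.364995 + 0.141587 = 0.506582 m along the plane.

h_p = 0.51 m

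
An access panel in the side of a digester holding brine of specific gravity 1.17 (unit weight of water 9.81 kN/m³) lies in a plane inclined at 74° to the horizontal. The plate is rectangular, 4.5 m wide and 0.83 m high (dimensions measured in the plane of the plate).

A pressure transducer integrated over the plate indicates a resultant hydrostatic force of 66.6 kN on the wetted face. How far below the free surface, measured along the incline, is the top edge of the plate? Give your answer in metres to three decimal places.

γ = 1.17 × 9.81 = 11.4777 kN/m³.
A = 4.5 × 0.83 = 3.735 m².
From F = γ·h_c·A, the centroid depth is h_c = 66.6/(11.4777 × 3.735) = 1.55356 m.
Let θ = 74° be the plate's angle to the horizontal; measure y along the incline from where the plane meets the free surface. Vertical depth h = y·sinθ with sinθ = 0.961262.
Along the incline, y_c = h_c/sinθ = 1.55356/0.961262 = 1.61617 m.
The centroid lies 0.83/2 = 0.415 m below the top edge, so the top edge sits at y_top = 1.61617 − 0.415 = 1.20117 m along the incline.

y_top ≈ 1.201 m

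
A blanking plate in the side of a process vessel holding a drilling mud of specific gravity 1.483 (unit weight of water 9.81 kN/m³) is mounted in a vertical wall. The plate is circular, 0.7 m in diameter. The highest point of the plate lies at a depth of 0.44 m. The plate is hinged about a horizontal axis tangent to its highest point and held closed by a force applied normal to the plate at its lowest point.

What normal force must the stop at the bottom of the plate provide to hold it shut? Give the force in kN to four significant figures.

P ≈ 2.456 kN

γ = 1.483 × 9.81 = 14.54823 kN/m³.
The centroid is at the centre, 0.35 m below the top of the plate, so the centroid depth is h_c = 0.44 + 0.35 = 0.79 m.
A = π(0.35)² = 0.384845 m².
Resultant F = γ·h_c·A = 14.54823 × 0.79 × 0.384845 = 4.42306 kN.
I_c = πr⁴/4 = π × 0.35⁴/4 = 0.0117859 m⁴.
Centre of pressure: y_p = y_c + I_c/(y_c·A) = 0.79 + 0.0117859/(0.79 × 0.384845) = 0.79 + 0.0387659 = 0.828766 m along the plane.
The resultant acts 0.35 + 0.0387659 = 0.388766 m (along the plate) below the hinge at the top edge, so the moment about the hinge is M = F × 0.388766 = 4.42306 × 0.388766 = 1.71954 kN·m.
A normal force at the bottom, 0.7 m from the hinge, must supply this moment: P = 1.71954/0.7 = 2.45649 kN.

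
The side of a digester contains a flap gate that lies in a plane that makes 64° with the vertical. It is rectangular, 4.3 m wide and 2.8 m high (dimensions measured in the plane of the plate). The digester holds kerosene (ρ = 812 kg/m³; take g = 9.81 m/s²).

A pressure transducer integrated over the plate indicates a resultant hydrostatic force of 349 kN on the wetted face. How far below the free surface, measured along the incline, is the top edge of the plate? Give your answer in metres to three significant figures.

γ = ρg = 812 × 9.81 / 1000 = 7.96572 kN/m³.
A = 4.3 × 2.8 = 12.04 m².
From F = γ·h_c·A, the centroid depth is h_c = 349/(7.96572 × 12.04) = 3.63893 m.
The plate makes 64° with the vertical, i.e. θ = 90° − 64° = 26° to the horizontal. Measuring y along the incline from the free-surface line, vertical depth h = y·sinθ with sinθ = 0.438371.
Along the incline, y_c = h_c/sinθ = 3.63893/0.438371 = 8.30103 m.
The centroid lies 2.8/2 = 1.4 m below the top edge, so the top edge sits at y_top = 8.30103 − 1.4 = 6.90103 m along the incline.

y_top ≈ 6.90 m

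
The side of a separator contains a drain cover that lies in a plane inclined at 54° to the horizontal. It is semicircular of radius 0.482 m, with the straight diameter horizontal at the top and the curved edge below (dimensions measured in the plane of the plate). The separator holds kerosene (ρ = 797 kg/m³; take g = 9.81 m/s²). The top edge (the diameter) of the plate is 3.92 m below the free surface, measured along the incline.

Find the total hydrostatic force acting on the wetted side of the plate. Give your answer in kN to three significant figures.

F ≈ 9.52 kN

γ = ρg = 797 × 9.81 / 1000 = 7.81857 kN/m³.
Let θ = 54° be the plate's angle to the horizontal; measure y along the incline from where the plane meets the free surface. Vertical depth h = y·sinθ with sinθ = 0.809017.
The centroid of a semicircle lies 4r/(3π) = 0.204567 m from the diameter, here below the top edge, so y_c = 3.92 + 0.204567 = 4.12457 m and h_c = 4.12457 × 0.809017 = 3.33685 m.
A = πr²/2 = π × 0.482²/2 = 0.364934 m².
Resultant F = γ·h_c·A = 7.81857 × 3.33685 × 0.364934 = 9.52091 kN.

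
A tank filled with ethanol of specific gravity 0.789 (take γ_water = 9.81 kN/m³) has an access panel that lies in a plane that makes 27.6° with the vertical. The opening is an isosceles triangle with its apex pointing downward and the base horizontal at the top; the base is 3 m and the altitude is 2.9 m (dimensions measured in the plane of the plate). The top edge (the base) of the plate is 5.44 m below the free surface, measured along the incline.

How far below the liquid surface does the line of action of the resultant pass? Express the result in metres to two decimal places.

γ = 0.789 × 9.81 = 7.74009 kN/m³.
The plate makes 27.6° with the vertical, i.e. θ = 90° − 27.6° = 62.4° to the horizontal. Measuring y along the incline from the free-surface line, vertical depth h = y·sinθ with sinθ = 0.886204.
With the apex down, the centroid sits h/3 = 2.9/3 = 0.966667 m below the base (the top edge), so y_c = 5.44 + 0.966667 = 6.40667 m and h_c = 6.40667 × 0.886204 = 5.67762 m.
A = ½ × 3 × 2.9 = 4.35 m².
Resultant F = γ·h_c·A = 7.74009 × 5.67762 × 4.35 = 191.162 kN.
I_c = b·h³/36 = 3 × 2.9³/36 = 2.03242 m⁴.
Centre of pressure: y_p = y_c + I_c/(y_c·A) = 6.40667 + 2.03242/(6.40667 × 4.35) = 6.40667 + 0.0729276 = 6.4796 m along the plane.
Vertically, h_p = y_p·sinθ = 6.4796 × 0.886204 = 5.74225 m.

h_p = 5.74 m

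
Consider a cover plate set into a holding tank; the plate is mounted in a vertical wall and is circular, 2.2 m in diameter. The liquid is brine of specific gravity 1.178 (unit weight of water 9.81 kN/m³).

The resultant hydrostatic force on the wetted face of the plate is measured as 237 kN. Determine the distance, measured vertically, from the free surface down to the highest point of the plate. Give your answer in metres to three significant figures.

d_top ≈ 4.30 m

γ = 1.178 × 9.81 = 11.55618 kN/m³.
A = π(1.1)² = 3.80133 m².
From F = γ·h_c·A, the centroid depth is h_c = 237/(11.55618 × 3.80133) = 5.39509 m.
The centroid is at the centre, 1.1 m below the top of the plate, so the highest point sits at h_top = 5.39509 − 1.1 = 4.29509 m below the surface.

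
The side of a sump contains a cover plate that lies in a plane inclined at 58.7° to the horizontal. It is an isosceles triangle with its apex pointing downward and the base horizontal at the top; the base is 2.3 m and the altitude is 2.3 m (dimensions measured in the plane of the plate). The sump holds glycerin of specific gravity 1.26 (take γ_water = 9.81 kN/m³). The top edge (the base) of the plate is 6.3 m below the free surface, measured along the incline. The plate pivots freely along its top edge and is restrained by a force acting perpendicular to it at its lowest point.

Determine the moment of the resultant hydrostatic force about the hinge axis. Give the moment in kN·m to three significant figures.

M ≈ 160 kN·m

γ = 1.26 × 9.81 = 12.3606 kN/m³.
Let θ = 58.7° be the plate's angle to the horizontal; measure y along the incline from where the plane meets the free surface. Vertical depth h = y·sinθ with sinθ = 0.854459.
With the apex down, the centroid sits h/3 = 2.3/3 = 0.766667 m below the base (the top edge), so y_c = 6.3 + 0.766667 = 7.06667 m and h_c = 7.06667 × 0.854459 = 6.03818 m.
A = ½ × 2.3 × 2.3 = 2.645 m².
Resultant F = γ·h_c·A = 12.3606 × 6.03818 × 2.645 = 197.411 kN.
I_c = b·h³/36 = 2.3 × 2.3³/36 = 0.777336 m⁴.
Centre of pressure: y_p = y_c + I_c/(y_c·A) = 7.06667 + 0.777336/(7.06667 × 2.645) = 7.06667 + 0.041588 = 7.10826 m along the plane.
The resultant acts 0.766667 + 0.041588 = 0.808255 m (along the plate) below the hinge at the top edge, so the moment about the hinge is M = F × 0.808255 = 197.411 × 0.808255 = 159.558 kN·m.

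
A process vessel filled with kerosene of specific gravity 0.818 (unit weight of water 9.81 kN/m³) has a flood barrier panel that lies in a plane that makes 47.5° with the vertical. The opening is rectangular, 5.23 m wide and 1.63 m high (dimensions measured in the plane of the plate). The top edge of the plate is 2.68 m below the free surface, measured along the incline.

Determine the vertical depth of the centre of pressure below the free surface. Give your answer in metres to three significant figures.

γ = 0.818 × 9.81 = 8.02458 kN/m³.
The plate makes 47.5° with the vertical, i.e. θ = 90° − 47.5° = 42.5° to the horizontal. Measuring y along the incline from the free-surface line, vertical depth h = y·sinθ with sinθ = 0.675590.
The centroid lies 1.63/2 = 0.815 m below the top edge, so y_c = 2.68 + 0.815 = 3.495 m and h_c = 3.495 × 0.675590 = 2.36119 m.
A = 5.23 × 1.63 = 8.5249 m².
Resultant F = γ·h_c·A = 8.02458 × 2.36119 × 8.5249 = 161.526 kN.
I_c = b·h³/12 = 5.23 × 1.63³/12 = 1.88748 m⁴.
Centre of pressure: y_p = y_c + I_c/(y_c·A) = 3.495 + 1.88748/(3.495 × 8.5249) = 3.495 + 0.0633499 = 3.55835 m along the plane.
Vertically, h_p = y_p·sinθ = 3.55835 × 0.675590 = 2.40399 m.

h_p = 2.40 m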